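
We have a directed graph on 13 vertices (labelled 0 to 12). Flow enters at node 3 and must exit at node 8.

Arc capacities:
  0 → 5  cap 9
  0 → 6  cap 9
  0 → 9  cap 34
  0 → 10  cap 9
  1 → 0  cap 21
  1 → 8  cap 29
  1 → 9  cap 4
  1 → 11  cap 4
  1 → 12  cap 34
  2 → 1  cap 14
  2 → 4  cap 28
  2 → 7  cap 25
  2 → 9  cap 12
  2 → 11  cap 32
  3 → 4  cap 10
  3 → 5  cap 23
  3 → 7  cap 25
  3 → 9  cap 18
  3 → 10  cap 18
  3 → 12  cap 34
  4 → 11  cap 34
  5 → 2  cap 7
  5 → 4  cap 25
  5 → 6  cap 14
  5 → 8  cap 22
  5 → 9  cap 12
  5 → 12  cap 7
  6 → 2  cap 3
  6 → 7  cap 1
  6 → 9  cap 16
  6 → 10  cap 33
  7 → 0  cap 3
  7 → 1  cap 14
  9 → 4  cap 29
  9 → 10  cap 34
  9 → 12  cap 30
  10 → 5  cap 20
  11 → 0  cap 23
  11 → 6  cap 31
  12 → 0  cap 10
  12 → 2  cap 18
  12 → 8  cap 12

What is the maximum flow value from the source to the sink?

augment #1: 3→5→8 bottleneck 22, total now 22
augment #2: 3→12→8 bottleneck 12, total now 34
augment #3: 3→7→1→8 bottleneck 14, total now 48
augment #4: 3→5→2→1→8 bottleneck 1, total now 49
augment #5: 3→12→2→1→8 bottleneck 13, total now 62

Maximum flow value: 62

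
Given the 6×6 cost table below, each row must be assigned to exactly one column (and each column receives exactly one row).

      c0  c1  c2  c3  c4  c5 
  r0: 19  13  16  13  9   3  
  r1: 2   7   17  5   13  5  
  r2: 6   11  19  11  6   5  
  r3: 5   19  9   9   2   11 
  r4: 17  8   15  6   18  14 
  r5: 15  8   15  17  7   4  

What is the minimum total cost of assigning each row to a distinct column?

Minimum assignment cost: 34

optimal assignment: row0→col5 (cost 3), row1→col0 (cost 2), row2→col4 (cost 6), row3→col2 (cost 9), row4→col3 (cost 6), row5→col1 (cost 8)
total = 3 + 2 + 6 + 9 + 6 + 8 = 34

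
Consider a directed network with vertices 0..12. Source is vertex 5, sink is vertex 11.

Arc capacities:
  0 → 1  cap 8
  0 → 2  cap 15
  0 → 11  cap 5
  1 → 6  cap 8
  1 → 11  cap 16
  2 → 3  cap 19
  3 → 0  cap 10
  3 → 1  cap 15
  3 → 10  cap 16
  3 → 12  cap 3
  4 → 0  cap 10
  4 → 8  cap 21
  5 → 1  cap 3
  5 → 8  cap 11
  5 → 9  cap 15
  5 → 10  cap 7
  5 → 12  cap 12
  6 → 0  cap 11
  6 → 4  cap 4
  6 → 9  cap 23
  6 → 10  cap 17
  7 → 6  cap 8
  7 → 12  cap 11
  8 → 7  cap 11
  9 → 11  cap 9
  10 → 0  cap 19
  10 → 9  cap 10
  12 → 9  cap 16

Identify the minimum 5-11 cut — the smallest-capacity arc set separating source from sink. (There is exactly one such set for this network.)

augment #1: 5→1→11 push 3
augment #2: 5→9→11 push 9
augment #3: 5→10→0→11 push 5
augment #4: 5→10→0→1→11 push 2
augment #5: 5→8→7→6→0→1→11 push 6
augment #6: 5→8→7→6→0→2→3→1→11 push 2
max flow = 27; residual-reachable set from 5 gives S-side
cut edges (S→T): {(5,1), (5,10), (7,6), (9,11)} total cap 27

Min-cut arcs: {(5,1), (5,10), (7,6), (9,11)} (total capacity 27)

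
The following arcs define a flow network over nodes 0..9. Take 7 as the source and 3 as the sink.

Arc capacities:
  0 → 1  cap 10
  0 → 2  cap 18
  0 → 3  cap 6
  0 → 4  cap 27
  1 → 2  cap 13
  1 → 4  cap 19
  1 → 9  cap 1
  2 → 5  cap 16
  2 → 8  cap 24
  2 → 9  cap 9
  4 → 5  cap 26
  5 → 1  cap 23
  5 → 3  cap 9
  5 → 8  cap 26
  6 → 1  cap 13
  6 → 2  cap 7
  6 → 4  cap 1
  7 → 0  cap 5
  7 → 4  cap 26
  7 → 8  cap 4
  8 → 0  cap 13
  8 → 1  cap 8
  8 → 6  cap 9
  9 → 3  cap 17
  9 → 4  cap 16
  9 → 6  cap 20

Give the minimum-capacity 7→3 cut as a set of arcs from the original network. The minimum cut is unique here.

Min-cut arcs: {(0,3), (1,9), (2,9), (5,3)} (total capacity 25)

augment #1: 7→0→3 push 5
augment #2: 7→4→5→3 push 9
augment #3: 7→8→0→3 push 1
augment #4: 7→8→1→9→3 push 1
augment #5: 7→8→0→2→9→3 push 2
augment #6: 7→4→5→1→2→9→3 push 7
max flow = 25; residual-reachable set from 7 gives S-side
cut edges (S→T): {(0,3), (1,9), (2,9), (5,3)} total cap 25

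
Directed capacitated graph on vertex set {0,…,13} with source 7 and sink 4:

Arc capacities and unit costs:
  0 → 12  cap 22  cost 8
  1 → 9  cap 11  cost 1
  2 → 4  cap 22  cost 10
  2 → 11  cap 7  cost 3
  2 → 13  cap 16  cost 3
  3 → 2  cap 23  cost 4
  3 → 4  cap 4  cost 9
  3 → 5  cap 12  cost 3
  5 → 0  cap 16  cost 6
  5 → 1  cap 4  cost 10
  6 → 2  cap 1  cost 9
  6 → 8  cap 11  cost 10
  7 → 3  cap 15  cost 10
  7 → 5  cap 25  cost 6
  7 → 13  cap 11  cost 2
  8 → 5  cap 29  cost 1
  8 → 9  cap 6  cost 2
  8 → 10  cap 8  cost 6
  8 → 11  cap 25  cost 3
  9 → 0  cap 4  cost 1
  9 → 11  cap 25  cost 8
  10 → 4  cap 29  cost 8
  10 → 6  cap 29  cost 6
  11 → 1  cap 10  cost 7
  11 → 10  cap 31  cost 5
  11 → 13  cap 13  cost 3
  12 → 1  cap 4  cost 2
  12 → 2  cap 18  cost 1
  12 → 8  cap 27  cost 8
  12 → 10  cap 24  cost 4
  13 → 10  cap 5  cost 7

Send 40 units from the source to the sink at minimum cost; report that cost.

Minimum cost for 40 units: 1078

shortest-cost path #1: 7→13→10→4 push 5 @ unit cost 17 (adds 85)
shortest-cost path #2: 7→3→4 push 4 @ unit cost 19 (adds 76)
shortest-cost path #3: 7→3→2→4 push 11 @ unit cost 24 (adds 264)
shortest-cost path #4: 7→5→0→12→2→4 push 11 @ unit cost 31 (adds 341)
shortest-cost path #5: 7→5→0→12→10→4 push 5 @ unit cost 32 (adds 160)
shortest-cost path #6: 7→5→1→9→11→10→4 push 4 @ unit cost 38 (adds 152)
total cost = 1078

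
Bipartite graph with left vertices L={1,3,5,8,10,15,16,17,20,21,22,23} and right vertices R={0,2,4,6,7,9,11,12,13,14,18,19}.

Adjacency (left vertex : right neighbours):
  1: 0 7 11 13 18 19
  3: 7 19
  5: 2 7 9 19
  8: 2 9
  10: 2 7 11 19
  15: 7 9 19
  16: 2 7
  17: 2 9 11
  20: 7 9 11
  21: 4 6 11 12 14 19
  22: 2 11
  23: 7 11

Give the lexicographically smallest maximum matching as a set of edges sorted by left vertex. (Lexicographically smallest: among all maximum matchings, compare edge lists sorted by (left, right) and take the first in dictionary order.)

Lex-smallest maximum matching: {(1,0), (3,7), (5,2), (8,9), (10,11), (15,19), (21,4)}

|M| = 7 (so the lex-smallest maximum matching has 7 edges)
process left vertices in ascending order; for each, take the smallest-labelled available neighbour that still permits 7 edges overall, or leave it unmatched if none does
lex-smallest matching: {1-0, 3-7, 5-2, 8-9, 10-11, 15-19, 21-4}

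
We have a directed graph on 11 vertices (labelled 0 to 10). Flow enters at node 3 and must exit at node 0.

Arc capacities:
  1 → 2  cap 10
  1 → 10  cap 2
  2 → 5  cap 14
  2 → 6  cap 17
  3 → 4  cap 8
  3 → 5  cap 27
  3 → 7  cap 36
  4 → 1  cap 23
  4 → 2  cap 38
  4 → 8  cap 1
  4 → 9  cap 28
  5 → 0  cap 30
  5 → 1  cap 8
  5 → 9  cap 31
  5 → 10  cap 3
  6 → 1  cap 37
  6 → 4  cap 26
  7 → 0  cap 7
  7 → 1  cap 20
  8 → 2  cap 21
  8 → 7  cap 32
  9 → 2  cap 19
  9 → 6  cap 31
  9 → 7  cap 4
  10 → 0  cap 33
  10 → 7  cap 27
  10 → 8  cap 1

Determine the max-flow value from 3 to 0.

augment #1: 3→5→0 bottleneck 27, total now 27
augment #2: 3→7→0 bottleneck 7, total now 34
augment #3: 3→4→1→10→0 bottleneck 2, total now 36
augment #4: 3→4→2→5→0 bottleneck 3, total now 39
augment #5: 3→4→2→5→10→0 bottleneck 3, total now 42

Maximum flow value: 42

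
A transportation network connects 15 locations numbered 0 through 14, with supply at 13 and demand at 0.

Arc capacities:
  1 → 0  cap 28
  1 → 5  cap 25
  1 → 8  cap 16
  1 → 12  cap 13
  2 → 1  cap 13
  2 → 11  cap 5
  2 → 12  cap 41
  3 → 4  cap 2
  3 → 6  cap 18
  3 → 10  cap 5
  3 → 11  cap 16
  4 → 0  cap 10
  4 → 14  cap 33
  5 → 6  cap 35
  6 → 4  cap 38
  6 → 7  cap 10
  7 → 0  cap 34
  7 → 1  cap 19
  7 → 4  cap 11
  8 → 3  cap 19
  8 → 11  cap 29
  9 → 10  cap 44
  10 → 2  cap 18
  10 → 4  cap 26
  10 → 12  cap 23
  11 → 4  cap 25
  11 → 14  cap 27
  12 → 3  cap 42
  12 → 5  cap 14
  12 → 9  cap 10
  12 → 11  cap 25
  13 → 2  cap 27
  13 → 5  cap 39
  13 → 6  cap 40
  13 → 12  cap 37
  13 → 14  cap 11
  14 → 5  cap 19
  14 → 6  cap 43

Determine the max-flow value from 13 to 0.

Maximum flow value: 33

augment #1: 13→2→1→0 bottleneck 13, total now 13
augment #2: 13→6→4→0 bottleneck 10, total now 23
augment #3: 13→6→7→0 bottleneck 10, total now 33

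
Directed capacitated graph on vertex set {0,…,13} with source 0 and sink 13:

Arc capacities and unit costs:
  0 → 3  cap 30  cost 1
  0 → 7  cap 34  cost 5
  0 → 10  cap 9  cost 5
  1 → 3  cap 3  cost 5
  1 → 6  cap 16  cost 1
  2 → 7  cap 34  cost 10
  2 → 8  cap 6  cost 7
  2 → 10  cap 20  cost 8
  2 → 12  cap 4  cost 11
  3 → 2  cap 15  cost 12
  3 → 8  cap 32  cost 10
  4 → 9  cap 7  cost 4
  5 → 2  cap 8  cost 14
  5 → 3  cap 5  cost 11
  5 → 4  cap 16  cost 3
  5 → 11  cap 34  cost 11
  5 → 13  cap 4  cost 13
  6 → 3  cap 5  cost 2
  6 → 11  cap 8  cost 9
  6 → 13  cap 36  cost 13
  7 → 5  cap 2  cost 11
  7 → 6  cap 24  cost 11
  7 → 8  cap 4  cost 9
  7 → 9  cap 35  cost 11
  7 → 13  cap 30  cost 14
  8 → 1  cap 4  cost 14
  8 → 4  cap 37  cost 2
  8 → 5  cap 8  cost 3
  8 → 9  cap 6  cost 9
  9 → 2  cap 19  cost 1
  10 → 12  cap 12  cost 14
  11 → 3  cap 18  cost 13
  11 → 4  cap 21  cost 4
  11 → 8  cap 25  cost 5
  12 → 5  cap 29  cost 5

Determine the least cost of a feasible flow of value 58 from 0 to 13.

shortest-cost path #1: 0→7→13 push 30 @ unit cost 19 (adds 570)
shortest-cost path #2: 0→3→8→5→13 push 4 @ unit cost 27 (adds 108)
shortest-cost path #3: 0→7→6→13 push 4 @ unit cost 29 (adds 116)
shortest-cost path #4: 0→3→8→1→6→13 push 4 @ unit cost 39 (adds 156)
shortest-cost path #5: 0→3→2→7→6→13 push 15 @ unit cost 47 (adds 705)
shortest-cost path #6: 0→3→8→4→9→2→7→6→13 push 1 @ unit cost 52 (adds 52)
total cost = 1707

Minimum cost for 58 units: 1707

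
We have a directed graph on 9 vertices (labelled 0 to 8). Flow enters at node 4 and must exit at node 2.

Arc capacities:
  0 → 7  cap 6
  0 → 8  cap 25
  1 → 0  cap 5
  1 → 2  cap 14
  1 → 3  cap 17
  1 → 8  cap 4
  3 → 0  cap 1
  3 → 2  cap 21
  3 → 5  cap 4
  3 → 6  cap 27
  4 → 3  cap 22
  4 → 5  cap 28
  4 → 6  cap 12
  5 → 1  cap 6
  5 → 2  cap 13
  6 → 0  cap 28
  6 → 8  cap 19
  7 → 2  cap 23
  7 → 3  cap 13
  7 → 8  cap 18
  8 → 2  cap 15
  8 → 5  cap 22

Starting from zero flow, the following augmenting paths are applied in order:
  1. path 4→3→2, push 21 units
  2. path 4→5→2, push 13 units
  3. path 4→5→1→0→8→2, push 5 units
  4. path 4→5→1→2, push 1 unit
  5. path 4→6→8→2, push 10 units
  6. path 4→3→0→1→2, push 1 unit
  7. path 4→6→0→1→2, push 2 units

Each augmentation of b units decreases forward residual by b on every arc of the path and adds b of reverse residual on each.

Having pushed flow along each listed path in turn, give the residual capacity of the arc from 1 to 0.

after path 1 (4→3→2, push 21): res(1,0)=5
after path 2 (4→5→2, push 13): res(1,0)=5
after path 3 (4→5→1→0→8→2, push 5): res(1,0)=0
after path 4 (4→5→1→2, push 1): res(1,0)=0
after path 5 (4→6→8→2, push 10): res(1,0)=0
after path 6 (4→3→0→1→2, push 1): res(1,0)=1
after path 7 (4→6→0→1→2, push 2): res(1,0)=3

Residual capacity of (1,0): 3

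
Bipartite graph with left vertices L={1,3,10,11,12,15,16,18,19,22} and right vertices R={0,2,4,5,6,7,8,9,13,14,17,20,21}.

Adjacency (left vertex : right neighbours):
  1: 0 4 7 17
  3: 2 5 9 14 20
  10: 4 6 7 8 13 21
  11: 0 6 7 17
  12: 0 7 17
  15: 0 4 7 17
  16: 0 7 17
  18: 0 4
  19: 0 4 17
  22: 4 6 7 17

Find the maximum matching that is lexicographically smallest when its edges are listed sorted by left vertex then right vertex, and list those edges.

|M| = 7 (so the lex-smallest maximum matching has 7 edges)
process left vertices in ascending order; for each, take the smallest-labelled available neighbour that still permits 7 edges overall, or leave it unmatched if none does
lex-smallest matching: {1-0, 3-2, 10-8, 11-6, 12-7, 15-4, 16-17}

Lex-smallest maximum matching: {(1,0), (3,2), (10,8), (11,6), (12,7), (15,4), (16,17)}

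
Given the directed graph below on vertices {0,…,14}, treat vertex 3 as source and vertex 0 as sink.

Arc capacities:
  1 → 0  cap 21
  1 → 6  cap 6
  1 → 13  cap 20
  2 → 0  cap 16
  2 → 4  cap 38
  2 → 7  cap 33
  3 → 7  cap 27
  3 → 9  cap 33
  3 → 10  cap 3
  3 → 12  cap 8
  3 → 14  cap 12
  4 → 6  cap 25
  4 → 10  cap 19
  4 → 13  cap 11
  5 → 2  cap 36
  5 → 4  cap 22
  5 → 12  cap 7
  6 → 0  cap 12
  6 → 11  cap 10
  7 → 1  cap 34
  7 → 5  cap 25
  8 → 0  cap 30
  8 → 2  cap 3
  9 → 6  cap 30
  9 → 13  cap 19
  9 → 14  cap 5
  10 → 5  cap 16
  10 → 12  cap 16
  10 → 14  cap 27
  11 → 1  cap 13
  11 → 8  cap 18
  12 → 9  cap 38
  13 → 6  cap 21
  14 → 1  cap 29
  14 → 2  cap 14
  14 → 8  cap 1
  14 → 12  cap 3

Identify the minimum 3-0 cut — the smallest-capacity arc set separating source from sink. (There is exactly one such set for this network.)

augment #1: 3→7→1→0 push 21
augment #2: 3→9→6→0 push 12
augment #3: 3→14→2→0 push 12
augment #4: 3→7→5→2→0 push 4
augment #5: 3→9→14→8→0 push 1
augment #6: 3→9→6→11→8→0 push 10
max flow = 60; residual-reachable set from 3 gives S-side
cut edges (S→T): {(1,0), (2,0), (6,0), (6,11), (14,8)} total cap 60

Min-cut arcs: {(1,0), (2,0), (6,0), (6,11), (14,8)} (total capacity 60)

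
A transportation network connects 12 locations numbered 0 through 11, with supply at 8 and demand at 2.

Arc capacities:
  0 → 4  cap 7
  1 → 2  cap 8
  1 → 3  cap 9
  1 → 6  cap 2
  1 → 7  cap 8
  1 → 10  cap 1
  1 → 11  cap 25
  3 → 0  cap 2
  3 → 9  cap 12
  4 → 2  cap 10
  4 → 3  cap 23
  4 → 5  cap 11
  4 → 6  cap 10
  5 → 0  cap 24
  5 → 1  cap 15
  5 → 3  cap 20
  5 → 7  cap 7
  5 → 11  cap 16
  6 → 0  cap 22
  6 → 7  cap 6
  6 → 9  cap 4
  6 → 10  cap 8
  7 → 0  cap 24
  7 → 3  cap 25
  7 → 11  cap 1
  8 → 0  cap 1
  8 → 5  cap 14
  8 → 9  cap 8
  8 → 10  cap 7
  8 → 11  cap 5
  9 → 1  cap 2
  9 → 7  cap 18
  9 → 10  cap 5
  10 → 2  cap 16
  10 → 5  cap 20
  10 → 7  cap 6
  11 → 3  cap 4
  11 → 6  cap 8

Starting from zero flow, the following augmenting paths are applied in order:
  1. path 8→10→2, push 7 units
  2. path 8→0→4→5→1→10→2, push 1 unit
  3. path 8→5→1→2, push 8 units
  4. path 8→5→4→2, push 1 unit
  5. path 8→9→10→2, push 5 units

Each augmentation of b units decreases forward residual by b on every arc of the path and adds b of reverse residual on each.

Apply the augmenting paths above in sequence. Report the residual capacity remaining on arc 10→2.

Residual capacity of (10,2): 3

after path 1 (8→10→2, push 7): res(10,2)=9
after path 2 (8→0→4→5→1→10→2, push 1): res(10,2)=8
after path 3 (8→5→1→2, push 8): res(10,2)=8
after path 4 (8→5→4→2, push 1): res(10,2)=8
after path 5 (8→9→10→2, push 5): res(10,2)=3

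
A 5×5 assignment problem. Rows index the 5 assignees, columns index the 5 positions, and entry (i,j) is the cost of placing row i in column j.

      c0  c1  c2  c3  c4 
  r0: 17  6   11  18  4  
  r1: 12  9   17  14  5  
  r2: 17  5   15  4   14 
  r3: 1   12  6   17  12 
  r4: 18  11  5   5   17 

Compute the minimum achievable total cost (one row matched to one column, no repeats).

optimal assignment: row0→col1 (cost 6), row1→col4 (cost 5), row2→col3 (cost 4), row3→col0 (cost 1), row4→col2 (cost 5)
total = 6 + 5 + 4 + 1 + 5 = 21

Minimum assignment cost: 21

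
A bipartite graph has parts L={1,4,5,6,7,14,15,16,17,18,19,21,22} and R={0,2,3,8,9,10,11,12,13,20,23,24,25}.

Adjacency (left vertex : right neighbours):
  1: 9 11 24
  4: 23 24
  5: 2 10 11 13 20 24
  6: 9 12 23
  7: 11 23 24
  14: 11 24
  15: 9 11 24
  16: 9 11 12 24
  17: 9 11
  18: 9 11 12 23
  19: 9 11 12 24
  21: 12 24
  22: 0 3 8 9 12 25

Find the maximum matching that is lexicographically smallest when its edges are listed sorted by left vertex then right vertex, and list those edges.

Lex-smallest maximum matching: {(1,9), (4,23), (5,2), (6,12), (7,11), (14,24), (22,0)}

|M| = 7 (so the lex-smallest maximum matching has 7 edges)
process left vertices in ascending order; for each, take the smallest-labelled available neighbour that still permits 7 edges overall, or leave it unmatched if none does
lex-smallest matching: {1-9, 4-23, 5-2, 6-12, 7-11, 14-24, 22-0}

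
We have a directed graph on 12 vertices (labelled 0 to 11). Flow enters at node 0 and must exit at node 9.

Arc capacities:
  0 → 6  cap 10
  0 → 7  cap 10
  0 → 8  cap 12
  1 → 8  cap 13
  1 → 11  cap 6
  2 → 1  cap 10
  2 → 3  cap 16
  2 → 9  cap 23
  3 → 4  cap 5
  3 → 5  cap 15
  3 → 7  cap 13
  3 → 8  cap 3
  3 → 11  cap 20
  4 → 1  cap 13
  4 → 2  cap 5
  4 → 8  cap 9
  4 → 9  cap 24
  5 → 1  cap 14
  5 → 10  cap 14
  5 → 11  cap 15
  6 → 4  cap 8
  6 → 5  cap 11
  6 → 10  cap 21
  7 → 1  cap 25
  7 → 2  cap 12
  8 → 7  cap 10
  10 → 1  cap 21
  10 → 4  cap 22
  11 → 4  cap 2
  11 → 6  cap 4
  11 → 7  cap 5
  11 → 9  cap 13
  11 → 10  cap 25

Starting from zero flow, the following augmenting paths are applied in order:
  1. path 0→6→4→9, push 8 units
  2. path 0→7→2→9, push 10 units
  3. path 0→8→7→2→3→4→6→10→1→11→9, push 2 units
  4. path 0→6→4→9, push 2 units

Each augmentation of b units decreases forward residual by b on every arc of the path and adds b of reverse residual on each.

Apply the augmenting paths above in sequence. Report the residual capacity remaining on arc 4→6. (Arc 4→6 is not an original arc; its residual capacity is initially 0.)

after path 1 (0→6→4→9, push 8): res(4,6)=8
after path 2 (0→7→2→9, push 10): res(4,6)=8
after path 3 (0→8→7→2→3→4→6→10→1→11→9, push 2): res(4,6)=6
after path 4 (0→6→4→9, push 2): res(4,6)=8

Residual capacity of (4,6): 8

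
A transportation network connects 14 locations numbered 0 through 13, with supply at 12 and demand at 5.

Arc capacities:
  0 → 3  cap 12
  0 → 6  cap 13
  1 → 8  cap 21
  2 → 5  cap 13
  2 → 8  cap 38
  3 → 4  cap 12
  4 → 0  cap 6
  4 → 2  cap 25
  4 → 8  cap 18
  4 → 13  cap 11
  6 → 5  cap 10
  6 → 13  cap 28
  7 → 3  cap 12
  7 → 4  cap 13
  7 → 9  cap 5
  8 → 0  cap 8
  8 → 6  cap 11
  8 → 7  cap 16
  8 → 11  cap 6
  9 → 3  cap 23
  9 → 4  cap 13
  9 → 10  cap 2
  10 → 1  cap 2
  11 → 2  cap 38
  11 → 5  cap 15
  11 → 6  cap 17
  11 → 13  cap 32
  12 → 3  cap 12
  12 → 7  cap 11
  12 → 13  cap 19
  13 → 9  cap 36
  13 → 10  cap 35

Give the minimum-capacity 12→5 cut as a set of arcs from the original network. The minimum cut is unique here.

Min-cut arcs: {(2,5), (6,5), (8,11)} (total capacity 29)

augment #1: 12→3→4→2→5 push 12
augment #2: 12→7→4→2→5 push 1
augment #3: 12→7→4→0→6→5 push 6
augment #4: 12→7→4→8→6→5 push 4
augment #5: 12→13→9→4→8→11→5 push 6
max flow = 29; residual-reachable set from 12 gives S-side
cut edges (S→T): {(2,5), (6,5), (8,11)} total cap 29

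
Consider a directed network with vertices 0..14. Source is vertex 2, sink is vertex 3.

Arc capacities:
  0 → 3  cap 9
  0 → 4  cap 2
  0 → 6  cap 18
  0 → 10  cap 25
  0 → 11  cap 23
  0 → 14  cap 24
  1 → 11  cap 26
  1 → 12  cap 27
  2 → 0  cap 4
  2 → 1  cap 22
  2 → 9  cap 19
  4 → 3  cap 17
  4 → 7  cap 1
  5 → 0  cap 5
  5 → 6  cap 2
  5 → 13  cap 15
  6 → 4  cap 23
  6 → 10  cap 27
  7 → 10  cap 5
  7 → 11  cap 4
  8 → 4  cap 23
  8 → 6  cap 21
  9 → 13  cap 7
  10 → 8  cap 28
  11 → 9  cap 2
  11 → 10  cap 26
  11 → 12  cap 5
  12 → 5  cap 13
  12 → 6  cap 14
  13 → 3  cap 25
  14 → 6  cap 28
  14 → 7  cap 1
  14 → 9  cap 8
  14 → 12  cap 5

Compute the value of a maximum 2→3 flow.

Maximum flow value: 33

augment #1: 2→0→3 bottleneck 4, total now 4
augment #2: 2→9→13→3 bottleneck 7, total now 11
augment #3: 2→1→12→5→0→3 bottleneck 5, total now 16
augment #4: 2→1→12→5→13→3 bottleneck 8, total now 24
augment #5: 2→1→12→6→4→3 bottleneck 9, total now 33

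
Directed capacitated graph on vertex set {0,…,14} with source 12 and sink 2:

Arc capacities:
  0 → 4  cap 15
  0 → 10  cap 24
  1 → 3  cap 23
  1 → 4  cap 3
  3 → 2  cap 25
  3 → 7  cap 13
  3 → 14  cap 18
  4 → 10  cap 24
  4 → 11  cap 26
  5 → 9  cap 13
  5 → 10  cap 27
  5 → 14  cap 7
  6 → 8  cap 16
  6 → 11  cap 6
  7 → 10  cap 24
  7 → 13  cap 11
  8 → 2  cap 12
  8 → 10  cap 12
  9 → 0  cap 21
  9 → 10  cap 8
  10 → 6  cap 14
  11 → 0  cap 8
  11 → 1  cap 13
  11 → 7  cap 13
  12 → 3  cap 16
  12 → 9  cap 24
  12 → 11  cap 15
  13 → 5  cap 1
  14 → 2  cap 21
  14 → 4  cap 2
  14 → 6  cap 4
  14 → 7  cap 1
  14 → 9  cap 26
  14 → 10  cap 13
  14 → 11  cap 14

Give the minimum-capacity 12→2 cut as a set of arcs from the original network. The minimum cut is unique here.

Min-cut arcs: {(8,2), (11,1), (12,3), (13,5)} (total capacity 42)

augment #1: 12→3→2 push 16
augment #2: 12→11→1→3→2 push 9
augment #3: 12→9→10→6→8→2 push 8
augment #4: 12→11→1→3→14→2 push 4
augment #5: 12→9→0→10→6→8→2 push 4
augment #6: 12→11→7→13→5→14→2 push 1
max flow = 42; residual-reachable set from 12 gives S-side
cut edges (S→T): {(8,2), (11,1), (12,3), (13,5)} total cap 42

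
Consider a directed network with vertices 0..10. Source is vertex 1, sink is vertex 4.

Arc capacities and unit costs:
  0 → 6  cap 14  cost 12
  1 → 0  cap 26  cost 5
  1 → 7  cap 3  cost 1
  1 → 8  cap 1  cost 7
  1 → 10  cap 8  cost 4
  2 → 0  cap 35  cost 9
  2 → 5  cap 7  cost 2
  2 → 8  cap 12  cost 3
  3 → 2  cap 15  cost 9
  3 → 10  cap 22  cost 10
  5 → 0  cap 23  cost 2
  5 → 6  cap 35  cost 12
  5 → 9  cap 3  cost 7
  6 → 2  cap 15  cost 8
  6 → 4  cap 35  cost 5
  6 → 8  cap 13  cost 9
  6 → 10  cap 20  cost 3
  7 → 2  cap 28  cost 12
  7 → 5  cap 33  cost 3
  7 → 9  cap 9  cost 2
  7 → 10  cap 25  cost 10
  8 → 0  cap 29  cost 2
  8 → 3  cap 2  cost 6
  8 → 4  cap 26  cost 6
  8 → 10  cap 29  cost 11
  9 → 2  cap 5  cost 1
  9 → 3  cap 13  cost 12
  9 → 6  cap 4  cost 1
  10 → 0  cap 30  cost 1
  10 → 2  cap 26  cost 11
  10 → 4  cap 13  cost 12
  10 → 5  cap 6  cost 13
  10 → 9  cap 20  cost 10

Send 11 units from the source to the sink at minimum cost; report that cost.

Minimum cost for 11 units: 152

shortest-cost path #1: 1→7→9→6→4 push 3 @ unit cost 9 (adds 27)
shortest-cost path #2: 1→8→4 push 1 @ unit cost 13 (adds 13)
shortest-cost path #3: 1→10→4 push 7 @ unit cost 16 (adds 112)
total cost = 152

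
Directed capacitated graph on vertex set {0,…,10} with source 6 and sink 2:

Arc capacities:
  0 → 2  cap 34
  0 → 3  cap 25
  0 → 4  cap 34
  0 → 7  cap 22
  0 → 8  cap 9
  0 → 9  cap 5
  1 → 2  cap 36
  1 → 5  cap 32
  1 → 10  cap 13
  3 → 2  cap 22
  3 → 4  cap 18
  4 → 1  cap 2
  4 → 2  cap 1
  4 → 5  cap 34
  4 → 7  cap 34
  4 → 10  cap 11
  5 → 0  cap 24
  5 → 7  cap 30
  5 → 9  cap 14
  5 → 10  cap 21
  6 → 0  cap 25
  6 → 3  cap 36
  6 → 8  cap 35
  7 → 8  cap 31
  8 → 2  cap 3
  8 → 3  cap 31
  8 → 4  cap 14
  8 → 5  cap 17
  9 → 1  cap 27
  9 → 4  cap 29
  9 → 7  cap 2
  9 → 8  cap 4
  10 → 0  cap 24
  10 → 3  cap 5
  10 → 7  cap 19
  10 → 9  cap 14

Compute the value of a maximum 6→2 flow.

augment #1: 6→0→2 bottleneck 25, total now 25
augment #2: 6→3→2 bottleneck 22, total now 47
augment #3: 6→8→2 bottleneck 3, total now 50
augment #4: 6→3→4→2 bottleneck 1, total now 51
augment #5: 6→3→4→1→2 bottleneck 2, total now 53
augment #6: 6→8→5→0→2 bottleneck 9, total now 62
augment #7: 6→8→5→9→1→2 bottleneck 8, total now 70
augment #8: 6→3→4→5→9→1→2 bottleneck 6, total now 76
augment #9: 6→3→4→10→9→1→2 bottleneck 5, total now 81
augment #10: 6→8→4→10→9→1→2 bottleneck 6, total now 87
augment #11: 6→8→4→5→0→9→1→2 bottleneck 2, total now 89

Maximum flow value: 89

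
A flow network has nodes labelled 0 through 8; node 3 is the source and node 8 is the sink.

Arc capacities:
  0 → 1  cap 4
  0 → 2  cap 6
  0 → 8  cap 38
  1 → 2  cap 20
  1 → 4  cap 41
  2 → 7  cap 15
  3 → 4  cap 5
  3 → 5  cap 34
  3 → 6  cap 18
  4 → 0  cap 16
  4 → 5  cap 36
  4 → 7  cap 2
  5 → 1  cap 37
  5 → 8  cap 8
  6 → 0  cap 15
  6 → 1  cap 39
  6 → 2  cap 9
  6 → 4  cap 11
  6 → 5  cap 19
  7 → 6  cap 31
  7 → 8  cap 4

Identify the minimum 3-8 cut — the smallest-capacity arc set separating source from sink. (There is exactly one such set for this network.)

augment #1: 3→5→8 push 8
augment #2: 3→4→0→8 push 5
augment #3: 3→6→0→8 push 15
augment #4: 3→6→2→7→8 push 3
augment #5: 3→5→1→2→7→8 push 1
augment #6: 3→5→1→4→0→8 push 11
max flow = 43; residual-reachable set from 3 gives S-side
cut edges (S→T): {(4,0), (5,8), (6,0), (7,8)} total cap 43

Min-cut arcs: {(4,0), (5,8), (6,0), (7,8)} (total capacity 43)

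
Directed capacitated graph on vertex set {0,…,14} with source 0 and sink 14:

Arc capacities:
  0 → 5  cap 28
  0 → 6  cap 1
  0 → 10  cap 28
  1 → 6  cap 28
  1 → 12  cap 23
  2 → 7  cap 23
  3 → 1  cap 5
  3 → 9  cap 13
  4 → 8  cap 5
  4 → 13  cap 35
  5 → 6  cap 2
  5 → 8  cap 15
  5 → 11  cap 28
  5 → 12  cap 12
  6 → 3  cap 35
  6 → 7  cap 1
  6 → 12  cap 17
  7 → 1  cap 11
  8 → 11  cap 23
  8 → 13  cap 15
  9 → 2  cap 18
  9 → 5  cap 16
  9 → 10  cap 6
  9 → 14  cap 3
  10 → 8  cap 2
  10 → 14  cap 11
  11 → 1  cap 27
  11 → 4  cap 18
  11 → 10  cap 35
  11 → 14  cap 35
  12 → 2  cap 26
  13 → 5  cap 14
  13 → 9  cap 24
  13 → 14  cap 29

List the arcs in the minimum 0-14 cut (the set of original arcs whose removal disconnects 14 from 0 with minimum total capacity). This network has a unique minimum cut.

Min-cut arcs: {(0,5), (0,6), (10,8), (10,14)} (total capacity 42)

augment #1: 0→10→14 push 11
augment #2: 0→5→11→14 push 28
augment #3: 0→6→3→9→14 push 1
augment #4: 0→10→8→11→14 push 2
max flow = 42; residual-reachable set from 0 gives S-side
cut edges (S→T): {(0,5), (0,6), (10,8), (10,14)} total cap 42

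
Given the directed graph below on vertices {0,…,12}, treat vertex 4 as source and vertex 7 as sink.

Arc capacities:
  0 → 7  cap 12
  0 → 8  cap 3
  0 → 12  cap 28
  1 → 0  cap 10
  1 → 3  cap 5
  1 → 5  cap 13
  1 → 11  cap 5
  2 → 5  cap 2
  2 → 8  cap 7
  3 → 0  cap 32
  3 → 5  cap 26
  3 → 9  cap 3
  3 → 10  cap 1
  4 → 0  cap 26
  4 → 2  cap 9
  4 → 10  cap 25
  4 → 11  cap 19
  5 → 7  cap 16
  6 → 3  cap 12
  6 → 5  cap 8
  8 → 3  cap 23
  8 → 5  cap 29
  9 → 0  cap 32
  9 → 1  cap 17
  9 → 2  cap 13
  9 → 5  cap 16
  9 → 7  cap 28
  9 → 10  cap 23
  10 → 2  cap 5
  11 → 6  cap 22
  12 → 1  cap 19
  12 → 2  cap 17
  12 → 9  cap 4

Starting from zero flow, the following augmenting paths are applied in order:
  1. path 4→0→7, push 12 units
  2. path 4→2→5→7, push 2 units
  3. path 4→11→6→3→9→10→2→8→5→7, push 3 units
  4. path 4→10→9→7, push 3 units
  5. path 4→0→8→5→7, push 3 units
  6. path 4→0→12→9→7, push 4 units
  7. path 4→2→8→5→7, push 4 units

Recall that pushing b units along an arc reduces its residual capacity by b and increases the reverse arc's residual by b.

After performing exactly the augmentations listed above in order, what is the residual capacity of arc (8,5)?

after path 1 (4→0→7, push 12): res(8,5)=29
after path 2 (4→2→5→7, push 2): res(8,5)=29
after path 3 (4→11→6→3→9→10→2→8→5→7, push 3): res(8,5)=26
after path 4 (4→10→9→7, push 3): res(8,5)=26
after path 5 (4→0→8→5→7, push 3): res(8,5)=23
after path 6 (4→0→12→9→7, push 4): res(8,5)=23
after path 7 (4→2→8→5→7, push 4): res(8,5)=19

Residual capacity of (8,5): 19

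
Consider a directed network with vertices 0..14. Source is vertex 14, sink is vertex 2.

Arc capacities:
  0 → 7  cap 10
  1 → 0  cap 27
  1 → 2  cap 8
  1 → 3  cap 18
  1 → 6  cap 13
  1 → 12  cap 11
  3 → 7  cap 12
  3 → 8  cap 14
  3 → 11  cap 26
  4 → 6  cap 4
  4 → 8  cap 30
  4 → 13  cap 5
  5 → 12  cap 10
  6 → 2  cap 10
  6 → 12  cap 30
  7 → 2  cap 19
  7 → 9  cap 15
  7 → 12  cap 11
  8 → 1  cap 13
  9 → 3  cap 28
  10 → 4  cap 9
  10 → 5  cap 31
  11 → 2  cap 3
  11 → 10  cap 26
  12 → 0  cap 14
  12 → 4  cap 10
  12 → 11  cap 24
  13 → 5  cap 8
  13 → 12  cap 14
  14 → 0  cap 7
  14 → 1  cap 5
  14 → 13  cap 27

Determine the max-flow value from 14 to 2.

augment #1: 14→1→2 bottleneck 5, total now 5
augment #2: 14→0→7→2 bottleneck 7, total now 12
augment #3: 14→13→12→11→2 bottleneck 3, total now 15
augment #4: 14→13→12→0→7→2 bottleneck 3, total now 18
augment #5: 14→13→12→4→6→2 bottleneck 4, total now 22
augment #6: 14→13→12→4→8→1→2 bottleneck 3, total now 25
augment #7: 14→13→12→4→8→1→6→2 bottleneck 1, total now 26
augment #8: 14→13→5→12→4→8→1→6→2 bottleneck 2, total now 28
augment #9: 14→13→5→12→11→10→4→8→1→6→2 bottleneck 3, total now 31
augment #10: 14→13→5→12→11→10→4→8→1→3→7→2 bottleneck 3, total now 34

Maximum flow value: 34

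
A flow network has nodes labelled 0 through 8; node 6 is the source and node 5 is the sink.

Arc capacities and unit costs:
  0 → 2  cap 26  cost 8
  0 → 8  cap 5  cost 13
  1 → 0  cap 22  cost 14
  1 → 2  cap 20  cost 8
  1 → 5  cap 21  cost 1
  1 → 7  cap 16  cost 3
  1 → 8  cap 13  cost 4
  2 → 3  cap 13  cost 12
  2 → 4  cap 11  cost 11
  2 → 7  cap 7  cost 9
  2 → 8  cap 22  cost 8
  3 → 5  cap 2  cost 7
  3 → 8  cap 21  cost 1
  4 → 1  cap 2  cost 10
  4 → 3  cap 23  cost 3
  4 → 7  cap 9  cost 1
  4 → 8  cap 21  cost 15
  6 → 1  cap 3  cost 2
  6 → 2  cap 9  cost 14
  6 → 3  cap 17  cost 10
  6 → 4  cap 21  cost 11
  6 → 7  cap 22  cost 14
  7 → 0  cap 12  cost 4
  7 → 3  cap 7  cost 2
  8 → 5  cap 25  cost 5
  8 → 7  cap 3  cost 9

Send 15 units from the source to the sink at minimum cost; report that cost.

shortest-cost path #1: 6→1→5 push 3 @ unit cost 3 (adds 9)
shortest-cost path #2: 6→3→8→5 push 12 @ unit cost 16 (adds 192)
total cost = 201

Minimum cost for 15 units: 201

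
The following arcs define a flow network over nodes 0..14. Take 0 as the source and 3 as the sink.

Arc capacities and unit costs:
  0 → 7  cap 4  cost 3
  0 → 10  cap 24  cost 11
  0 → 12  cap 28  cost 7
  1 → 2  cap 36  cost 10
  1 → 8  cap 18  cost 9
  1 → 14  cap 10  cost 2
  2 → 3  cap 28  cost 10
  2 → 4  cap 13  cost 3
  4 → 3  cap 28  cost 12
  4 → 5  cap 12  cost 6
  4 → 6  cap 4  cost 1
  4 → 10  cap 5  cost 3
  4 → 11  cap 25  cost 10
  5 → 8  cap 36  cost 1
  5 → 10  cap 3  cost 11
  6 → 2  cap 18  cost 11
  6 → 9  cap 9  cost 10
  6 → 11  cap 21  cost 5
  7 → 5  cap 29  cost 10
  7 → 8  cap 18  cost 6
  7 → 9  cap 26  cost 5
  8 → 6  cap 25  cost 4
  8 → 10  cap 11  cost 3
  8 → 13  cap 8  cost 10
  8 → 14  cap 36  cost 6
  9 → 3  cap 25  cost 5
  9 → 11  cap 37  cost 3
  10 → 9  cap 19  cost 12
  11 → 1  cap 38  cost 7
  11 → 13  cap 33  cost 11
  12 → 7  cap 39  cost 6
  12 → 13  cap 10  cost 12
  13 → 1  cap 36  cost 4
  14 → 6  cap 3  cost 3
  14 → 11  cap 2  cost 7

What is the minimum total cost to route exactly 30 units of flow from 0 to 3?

shortest-cost path #1: 0→7→9→3 push 4 @ unit cost 13 (adds 52)
shortest-cost path #2: 0→12→7→9→3 push 21 @ unit cost 23 (adds 483)
shortest-cost path #3: 0→12→13→1→2→3 push 5 @ unit cost 43 (adds 215)
total cost = 750

Minimum cost for 30 units: 750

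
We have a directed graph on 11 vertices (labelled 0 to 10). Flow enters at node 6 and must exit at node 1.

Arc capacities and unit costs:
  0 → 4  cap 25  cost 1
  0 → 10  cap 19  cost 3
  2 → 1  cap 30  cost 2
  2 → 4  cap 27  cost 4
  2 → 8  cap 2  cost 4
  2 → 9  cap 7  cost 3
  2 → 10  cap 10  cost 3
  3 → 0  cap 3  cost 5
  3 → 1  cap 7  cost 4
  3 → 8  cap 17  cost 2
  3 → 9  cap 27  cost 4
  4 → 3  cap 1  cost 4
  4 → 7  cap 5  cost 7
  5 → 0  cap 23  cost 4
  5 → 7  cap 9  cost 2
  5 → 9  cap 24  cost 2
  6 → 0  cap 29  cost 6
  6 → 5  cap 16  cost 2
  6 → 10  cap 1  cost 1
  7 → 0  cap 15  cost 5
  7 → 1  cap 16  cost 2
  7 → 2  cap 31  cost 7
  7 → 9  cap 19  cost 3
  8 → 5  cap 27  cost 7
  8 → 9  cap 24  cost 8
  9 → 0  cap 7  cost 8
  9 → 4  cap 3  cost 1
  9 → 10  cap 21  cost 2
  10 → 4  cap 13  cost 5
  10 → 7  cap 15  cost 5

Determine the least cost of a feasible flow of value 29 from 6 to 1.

Minimum cost for 29 units: 428

shortest-cost path #1: 6→5→7→1 push 9 @ unit cost 6 (adds 54)
shortest-cost path #2: 6→10→7→1 push 1 @ unit cost 8 (adds 8)
shortest-cost path #3: 6→5→9→10→7→1 push 6 @ unit cost 13 (adds 78)
shortest-cost path #4: 6→5→9→4→3→1 push 1 @ unit cost 13 (adds 13)
shortest-cost path #5: 6→0→4→9→10→7→2→1 push 1 @ unit cost 22 (adds 22)
shortest-cost path #6: 6→0→4→7→2→1 push 5 @ unit cost 23 (adds 115)
shortest-cost path #7: 6→0→10→7→2→1 push 6 @ unit cost 23 (adds 138)
total cost = 428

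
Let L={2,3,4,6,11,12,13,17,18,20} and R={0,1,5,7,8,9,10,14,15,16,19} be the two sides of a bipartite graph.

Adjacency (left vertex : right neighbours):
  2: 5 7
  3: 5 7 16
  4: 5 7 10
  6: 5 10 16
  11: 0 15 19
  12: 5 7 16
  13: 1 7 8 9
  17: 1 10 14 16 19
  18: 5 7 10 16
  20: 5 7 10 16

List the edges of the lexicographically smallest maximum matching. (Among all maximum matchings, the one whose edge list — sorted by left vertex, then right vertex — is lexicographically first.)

|M| = 7 (so the lex-smallest maximum matching has 7 edges)
process left vertices in ascending order; for each, take the smallest-labelled available neighbour that still permits 7 edges overall, or leave it unmatched if none does
lex-smallest matching: {2-5, 3-7, 4-10, 6-16, 11-0, 13-1, 17-14}

Lex-smallest maximum matching: {(2,5), (3,7), (4,10), (6,16), (11,0), (13,1), (17,14)}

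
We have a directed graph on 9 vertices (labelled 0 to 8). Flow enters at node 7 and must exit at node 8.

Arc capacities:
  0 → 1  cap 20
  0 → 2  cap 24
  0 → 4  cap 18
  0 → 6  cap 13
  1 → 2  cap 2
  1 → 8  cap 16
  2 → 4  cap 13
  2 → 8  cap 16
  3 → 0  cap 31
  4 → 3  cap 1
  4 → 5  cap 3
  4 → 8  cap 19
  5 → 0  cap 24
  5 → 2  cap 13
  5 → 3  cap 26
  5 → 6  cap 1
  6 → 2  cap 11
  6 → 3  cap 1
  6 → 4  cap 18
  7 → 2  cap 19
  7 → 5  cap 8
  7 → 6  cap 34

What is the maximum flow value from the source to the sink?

augment #1: 7→2→8 bottleneck 16, total now 16
augment #2: 7→2→4→8 bottleneck 3, total now 19
augment #3: 7→6→4→8 bottleneck 16, total now 35
augment #4: 7→5→0→1→8 bottleneck 8, total now 43
augment #5: 7→6→3→0→1→8 bottleneck 1, total now 44
augment #6: 7→6→4→3→0→1→8 bottleneck 1, total now 45
augment #7: 7→6→4→5→0→1→8 bottleneck 1, total now 46
augment #8: 7→6→2→4→5→0→1→8 bottleneck 2, total now 48

Maximum flow value: 48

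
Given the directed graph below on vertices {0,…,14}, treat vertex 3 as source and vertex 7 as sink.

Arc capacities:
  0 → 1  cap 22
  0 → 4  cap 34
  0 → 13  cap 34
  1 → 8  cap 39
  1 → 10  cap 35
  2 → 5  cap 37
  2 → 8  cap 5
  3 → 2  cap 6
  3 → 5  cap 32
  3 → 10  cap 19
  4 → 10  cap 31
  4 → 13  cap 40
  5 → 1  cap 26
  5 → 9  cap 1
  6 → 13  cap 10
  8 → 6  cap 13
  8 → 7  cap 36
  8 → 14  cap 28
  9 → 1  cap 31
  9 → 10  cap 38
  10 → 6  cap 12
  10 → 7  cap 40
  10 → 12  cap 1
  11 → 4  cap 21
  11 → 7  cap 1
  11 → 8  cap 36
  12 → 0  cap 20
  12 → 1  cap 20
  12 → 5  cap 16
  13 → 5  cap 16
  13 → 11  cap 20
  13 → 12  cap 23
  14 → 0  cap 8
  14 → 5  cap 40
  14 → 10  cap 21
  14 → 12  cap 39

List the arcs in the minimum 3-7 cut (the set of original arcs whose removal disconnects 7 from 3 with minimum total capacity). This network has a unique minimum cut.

Min-cut arcs: {(2,8), (3,10), (5,1), (5,9)} (total capacity 51)

augment #1: 3→10→7 push 19
augment #2: 3→2→8→7 push 5
augment #3: 3→5→1→8→7 push 26
augment #4: 3→5→9→10→7 push 1
max flow = 51; residual-reachable set from 3 gives S-side
cut edges (S→T): {(2,8), (3,10), (5,1), (5,9)} total cap 51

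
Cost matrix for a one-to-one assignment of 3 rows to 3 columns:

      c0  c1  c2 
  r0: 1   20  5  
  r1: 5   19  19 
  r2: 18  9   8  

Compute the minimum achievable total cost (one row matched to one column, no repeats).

optimal assignment: row0→col2 (cost 5), row1→col0 (cost 5), row2→col1 (cost 9)
total = 5 + 5 + 9 = 19

Minimum assignment cost: 19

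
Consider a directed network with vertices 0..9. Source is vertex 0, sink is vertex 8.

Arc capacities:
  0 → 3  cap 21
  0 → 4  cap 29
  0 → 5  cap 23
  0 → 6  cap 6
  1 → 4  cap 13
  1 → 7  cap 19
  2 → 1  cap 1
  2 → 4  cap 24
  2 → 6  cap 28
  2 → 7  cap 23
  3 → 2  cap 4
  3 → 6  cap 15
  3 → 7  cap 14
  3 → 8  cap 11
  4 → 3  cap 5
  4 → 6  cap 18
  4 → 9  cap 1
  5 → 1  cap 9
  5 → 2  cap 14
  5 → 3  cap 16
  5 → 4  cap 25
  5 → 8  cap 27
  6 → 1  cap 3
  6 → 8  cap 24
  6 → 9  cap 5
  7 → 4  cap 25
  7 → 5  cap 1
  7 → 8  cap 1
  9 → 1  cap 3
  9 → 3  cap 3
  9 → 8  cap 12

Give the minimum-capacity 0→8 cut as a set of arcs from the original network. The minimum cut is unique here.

augment #1: 0→3→8 push 11
augment #2: 0→5→8 push 23
augment #3: 0→6→8 push 6
augment #4: 0→3→6→8 push 10
augment #5: 0→4→6→8 push 8
augment #6: 0→4→9→8 push 1
augment #7: 0→4→3→7→8 push 1
augment #8: 0→4→6→9→8 push 5
augment #9: 0→4→3→7→5→8 push 1
max flow = 66; residual-reachable set from 0 gives S-side
cut edges (S→T): {(0,5), (3,8), (4,9), (6,8), (6,9), (7,5), (7,8)} total cap 66

Min-cut arcs: {(0,5), (3,8), (4,9), (6,8), (6,9), (7,5), (7,8)} (total capacity 66)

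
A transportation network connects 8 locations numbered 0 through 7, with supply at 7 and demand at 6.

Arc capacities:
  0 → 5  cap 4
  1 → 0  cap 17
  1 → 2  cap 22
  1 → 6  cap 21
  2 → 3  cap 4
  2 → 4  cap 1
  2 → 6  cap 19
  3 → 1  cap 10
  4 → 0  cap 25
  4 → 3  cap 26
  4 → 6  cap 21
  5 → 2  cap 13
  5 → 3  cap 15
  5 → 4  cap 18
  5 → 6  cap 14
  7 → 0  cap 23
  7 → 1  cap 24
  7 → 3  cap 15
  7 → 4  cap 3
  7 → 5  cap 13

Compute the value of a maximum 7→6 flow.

augment #1: 7→1→6 bottleneck 21, total now 21
augment #2: 7→4→6 bottleneck 3, total now 24
augment #3: 7→5→6 bottleneck 13, total now 37
augment #4: 7→0→5→6 bottleneck 1, total now 38
augment #5: 7→1→2→6 bottleneck 3, total now 41
augment #6: 7→0→5→2→6 bottleneck 3, total now 44
augment #7: 7→3→1→2→6 bottleneck 10, total now 54

Maximum flow value: 54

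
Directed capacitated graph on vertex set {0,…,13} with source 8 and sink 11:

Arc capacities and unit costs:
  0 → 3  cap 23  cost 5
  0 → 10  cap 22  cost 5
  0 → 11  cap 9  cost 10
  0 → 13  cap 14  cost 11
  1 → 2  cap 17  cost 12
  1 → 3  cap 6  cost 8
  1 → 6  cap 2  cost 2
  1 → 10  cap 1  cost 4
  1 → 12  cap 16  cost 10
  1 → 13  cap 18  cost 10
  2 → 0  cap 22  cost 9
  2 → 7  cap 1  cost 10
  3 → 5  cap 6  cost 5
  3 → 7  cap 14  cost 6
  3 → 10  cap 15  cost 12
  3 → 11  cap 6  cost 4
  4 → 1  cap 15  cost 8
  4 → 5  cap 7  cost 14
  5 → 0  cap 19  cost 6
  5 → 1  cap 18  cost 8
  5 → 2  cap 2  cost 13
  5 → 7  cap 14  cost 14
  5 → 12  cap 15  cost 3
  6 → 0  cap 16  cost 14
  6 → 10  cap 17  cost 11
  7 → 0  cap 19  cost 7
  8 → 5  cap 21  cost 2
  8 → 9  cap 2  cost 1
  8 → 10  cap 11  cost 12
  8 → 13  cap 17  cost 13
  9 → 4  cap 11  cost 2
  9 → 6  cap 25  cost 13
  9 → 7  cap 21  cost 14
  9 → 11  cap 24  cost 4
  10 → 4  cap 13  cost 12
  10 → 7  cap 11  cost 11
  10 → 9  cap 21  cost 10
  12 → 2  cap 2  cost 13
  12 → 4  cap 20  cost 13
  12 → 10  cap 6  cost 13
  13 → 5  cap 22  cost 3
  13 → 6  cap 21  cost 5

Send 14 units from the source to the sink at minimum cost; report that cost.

shortest-cost path #1: 8→9→11 push 2 @ unit cost 5 (adds 10)
shortest-cost path #2: 8→5→0→3→11 push 6 @ unit cost 17 (adds 102)
shortest-cost path #3: 8→5→0→11 push 6 @ unit cost 18 (adds 108)
total cost = 220

Minimum cost for 14 units: 220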